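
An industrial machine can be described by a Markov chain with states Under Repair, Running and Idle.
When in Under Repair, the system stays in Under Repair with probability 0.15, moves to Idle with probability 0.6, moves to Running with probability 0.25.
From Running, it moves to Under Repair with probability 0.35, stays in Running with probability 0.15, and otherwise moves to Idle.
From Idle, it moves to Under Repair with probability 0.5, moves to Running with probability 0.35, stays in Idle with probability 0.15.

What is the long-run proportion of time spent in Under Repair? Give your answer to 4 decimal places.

Let the stationary distribution be π with π = πP and π_1 + π_2 + π_3 = 1.
π_1 = 0.15·π_1 + 0.35·π_2 + 0.5·π_3
π_2 = 0.25·π_1 + 0.15·π_2 + 0.35·π_3
Solving with the normalization constraint gives π = (0.3411, 0.2632, 0.3956).
So the stationary probability of Under Repair is 0.3411.

0.3411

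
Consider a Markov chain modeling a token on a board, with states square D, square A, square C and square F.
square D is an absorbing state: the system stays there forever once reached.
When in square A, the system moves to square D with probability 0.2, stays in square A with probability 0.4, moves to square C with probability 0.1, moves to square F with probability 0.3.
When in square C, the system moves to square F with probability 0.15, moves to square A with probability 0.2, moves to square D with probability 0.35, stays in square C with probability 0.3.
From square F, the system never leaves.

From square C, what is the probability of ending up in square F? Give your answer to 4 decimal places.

0.3750

Let h(s) be the probability of absorption at square F starting from transient state s. Then h(square F) = 1 and h(square D) = 0. By first-step analysis:
h(square A) = 0.2·0 + 0.4·h(square A) + 0.1·h(square C) + 0.3·1
h(square C) = 0.35·0 + 0.2·h(square A) + 0.3·h(square C) + 0.15·1
Solving: h(square A) = 0.5625, h(square C) = 0.3750.
Starting from square C, the probability is 0.3750.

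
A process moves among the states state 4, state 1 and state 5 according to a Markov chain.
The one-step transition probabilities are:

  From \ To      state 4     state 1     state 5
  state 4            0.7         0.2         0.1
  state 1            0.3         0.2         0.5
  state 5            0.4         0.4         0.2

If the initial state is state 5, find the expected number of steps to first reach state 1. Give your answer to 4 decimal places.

Let t(s) be the expected number of steps to first reach state 1 from state s, with t(state 1) = 0. Conditioning on the first step:
t(state 4) = 1 + 0.7·t(state 4) + 0.1·t(state 5)
t(state 5) = 1 + 0.4·t(state 4) + 0.2·t(state 5)
Solving: t(state 4) = 4.5000, t(state 5) = 3.5000.
Expected steps from state 5 to state 1: 3.5000.

3.5000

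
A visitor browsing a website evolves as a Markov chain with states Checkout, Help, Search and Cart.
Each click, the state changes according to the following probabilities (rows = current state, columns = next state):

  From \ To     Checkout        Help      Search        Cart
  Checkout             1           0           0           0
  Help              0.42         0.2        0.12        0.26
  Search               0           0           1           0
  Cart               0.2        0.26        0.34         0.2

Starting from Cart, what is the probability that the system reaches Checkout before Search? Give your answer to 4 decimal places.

0.4703

Let h(s) be the probability of absorption at Checkout starting from transient state s. Then h(Checkout) = 1 and h(Search) = 0. By first-step analysis:
h(Help) = 0.42·1 + 0.2·h(Help) + 0.12·0 + 0.26·h(Cart)
h(Cart) = 0.2·1 + 0.26·h(Help) + 0.34·0 + 0.2·h(Cart)
Solving: h(Help) = 0.6778, h(Cart) = 0.4703.
Starting from Cart, the probability is 0.4703.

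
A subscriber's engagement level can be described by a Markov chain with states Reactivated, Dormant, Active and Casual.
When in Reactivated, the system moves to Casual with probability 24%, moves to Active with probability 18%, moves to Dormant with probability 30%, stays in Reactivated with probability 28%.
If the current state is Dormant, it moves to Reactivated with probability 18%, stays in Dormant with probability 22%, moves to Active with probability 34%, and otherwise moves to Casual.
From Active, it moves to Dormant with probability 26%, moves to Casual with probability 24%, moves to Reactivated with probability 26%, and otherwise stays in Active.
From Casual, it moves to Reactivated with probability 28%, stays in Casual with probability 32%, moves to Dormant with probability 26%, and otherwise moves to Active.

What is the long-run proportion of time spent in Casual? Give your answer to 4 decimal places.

Let the stationary distribution be π with π = πP and π_1 + π_2 + π_3 + π_4 = 1.
π_1 = 0.28·π_1 + 0.18·π_2 + 0.26·π_3 + 0.28·π_4
π_2 = 0.3·π_1 + 0.22·π_2 + 0.26·π_3 + 0.26·π_4
π_3 = 0.18·π_1 + 0.34·π_2 + 0.24·π_3 + 0.14·π_4
Solving with the normalization constraint gives π = (0.2496, 0.2596, 0.2243, 0.2665).
So the stationary probability of Casual is 0.2665.

0.2665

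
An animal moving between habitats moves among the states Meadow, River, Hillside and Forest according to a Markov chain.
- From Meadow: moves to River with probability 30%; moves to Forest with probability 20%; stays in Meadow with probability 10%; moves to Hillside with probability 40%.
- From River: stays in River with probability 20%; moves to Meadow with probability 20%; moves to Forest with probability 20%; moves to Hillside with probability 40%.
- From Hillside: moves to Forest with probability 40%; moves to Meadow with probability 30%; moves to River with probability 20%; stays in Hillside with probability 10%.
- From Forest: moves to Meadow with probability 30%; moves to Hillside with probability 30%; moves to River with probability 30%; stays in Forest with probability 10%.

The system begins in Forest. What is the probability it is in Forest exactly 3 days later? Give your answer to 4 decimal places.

0.2350

Propagate the distribution vector 3 days from Forest.
After 0 days: (0.0000, 0.0000, 0.0000, 1.0000)
After 1 day: (0.3000, 0.3000, 0.3000, 0.1000)
After 2 days: (0.2100, 0.2400, 0.3000, 0.2500)
After 3 days: (0.2340, 0.2460, 0.2850, 0.2350)
P(in Forest after 3 days) = 0.2350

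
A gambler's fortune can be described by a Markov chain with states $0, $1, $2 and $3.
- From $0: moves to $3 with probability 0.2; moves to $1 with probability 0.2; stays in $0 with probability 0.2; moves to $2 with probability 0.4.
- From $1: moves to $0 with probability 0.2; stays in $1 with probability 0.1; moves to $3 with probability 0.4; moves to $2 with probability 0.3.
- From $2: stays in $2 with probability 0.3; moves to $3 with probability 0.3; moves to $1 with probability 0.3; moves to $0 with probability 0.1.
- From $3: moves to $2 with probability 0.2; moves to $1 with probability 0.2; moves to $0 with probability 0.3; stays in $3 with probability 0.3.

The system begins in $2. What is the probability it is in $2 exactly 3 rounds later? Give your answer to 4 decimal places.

0.2880

Propagate the distribution vector 3 rounds from $2.
After 0 rounds: (0.0000, 0.0000, 1.0000, 0.0000)
After 1 round: (0.1000, 0.3000, 0.3000, 0.3000)
After 2 rounds: (0.2000, 0.2000, 0.2800, 0.3200)
After 3 rounds: (0.2040, 0.2080, 0.2880, 0.3000)
P(in $2 after 3 rounds) = 0.2880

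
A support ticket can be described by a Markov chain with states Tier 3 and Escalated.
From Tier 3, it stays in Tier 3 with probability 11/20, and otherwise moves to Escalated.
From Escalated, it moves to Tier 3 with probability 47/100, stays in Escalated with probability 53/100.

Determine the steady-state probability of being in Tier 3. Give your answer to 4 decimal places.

0.5109

Let the stationary distribution be π with π = πP and π_1 + π_2 = 1.
π_1 = 0.55·π_1 + 0.47·π_2
Solving with the normalization constraint gives π = (0.5109, 0.4891).
So the stationary probability of Tier 3 is 0.5109.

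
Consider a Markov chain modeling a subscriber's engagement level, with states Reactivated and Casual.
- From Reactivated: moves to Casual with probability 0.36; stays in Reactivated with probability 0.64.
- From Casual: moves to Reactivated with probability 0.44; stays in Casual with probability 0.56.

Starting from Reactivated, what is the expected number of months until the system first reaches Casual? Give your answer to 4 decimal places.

Let t(s) be the expected number of months to first reach Casual from state s, with t(Casual) = 0. Conditioning on the first month:
t(Reactivated) = 1 + 0.64·t(Reactivated)
Solving: t(Reactivated) = 2.7778.
Expected months from Reactivated to Casual: 2.7778.

2.7778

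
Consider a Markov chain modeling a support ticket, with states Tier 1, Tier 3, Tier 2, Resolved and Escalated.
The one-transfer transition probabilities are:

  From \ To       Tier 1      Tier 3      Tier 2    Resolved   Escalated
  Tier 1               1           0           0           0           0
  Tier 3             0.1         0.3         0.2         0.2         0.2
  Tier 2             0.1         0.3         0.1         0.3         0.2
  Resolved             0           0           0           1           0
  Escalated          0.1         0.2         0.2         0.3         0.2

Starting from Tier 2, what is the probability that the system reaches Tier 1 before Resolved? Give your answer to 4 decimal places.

0.2688

Let h(s) be the probability of absorption at Tier 1 starting from transient state s. Then h(Tier 1) = 1 and h(Resolved) = 0. By first-step analysis:
h(Tier 3) = 0.1·1 + 0.3·h(Tier 3) + 0.2·h(Tier 2) + 0.2·0 + 0.2·h(Escalated)
h(Tier 2) = 0.1·1 + 0.3·h(Tier 3) + 0.1·h(Tier 2) + 0.3·0 + 0.2·h(Escalated)
h(Escalated) = 0.1·1 + 0.2·h(Tier 3) + 0.2·h(Tier 2) + 0.3·0 + 0.2·h(Escalated)
Solving: h(Tier 3) = 0.2957, h(Tier 2) = 0.2688, h(Escalated) = 0.2661.
Starting from Tier 2, the probability is 0.2688.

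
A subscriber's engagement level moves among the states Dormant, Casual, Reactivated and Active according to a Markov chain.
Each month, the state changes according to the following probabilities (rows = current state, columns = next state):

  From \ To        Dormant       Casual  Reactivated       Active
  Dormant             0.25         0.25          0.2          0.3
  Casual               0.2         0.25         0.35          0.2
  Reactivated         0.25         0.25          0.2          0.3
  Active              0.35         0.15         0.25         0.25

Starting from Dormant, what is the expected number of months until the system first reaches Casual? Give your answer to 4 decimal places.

Let t(s) be the expected number of months to first reach Casual from state s, with t(Casual) = 0. Conditioning on the first month:
t(Dormant) = 1 + 0.25·t(Dormant) + 0.2·t(Reactivated) + 0.3·t(Active)
t(Reactivated) = 1 + 0.25·t(Dormant) + 0.2·t(Reactivated) + 0.3·t(Active)
t(Active) = 1 + 0.35·t(Dormant) + 0.25·t(Reactivated) + 0.25·t(Active)
Solving: t(Dormant) = 4.5161, t(Reactivated) = 4.5161, t(Active) = 4.9462.
Expected months from Dormant to Casual: 4.5161.

4.5161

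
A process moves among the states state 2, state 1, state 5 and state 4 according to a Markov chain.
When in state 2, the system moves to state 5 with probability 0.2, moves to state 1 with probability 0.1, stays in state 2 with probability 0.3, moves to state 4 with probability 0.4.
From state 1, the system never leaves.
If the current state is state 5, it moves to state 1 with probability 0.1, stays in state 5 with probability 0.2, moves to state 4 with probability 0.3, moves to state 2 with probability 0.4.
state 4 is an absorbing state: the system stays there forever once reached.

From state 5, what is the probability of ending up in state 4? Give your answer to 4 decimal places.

0.7708

Let h(s) be the probability of absorption at state 4 starting from transient state s. Then h(state 4) = 1 and h(state 1) = 0. By first-step analysis:
h(state 2) = 0.3·h(state 2) + 0.1·0 + 0.2·h(state 5) + 0.4·1
h(state 5) = 0.4·h(state 2) + 0.1·0 + 0.2·h(state 5) + 0.3·1
Solving: h(state 2) = 0.7917, h(state 5) = 0.7708.
Starting from state 5, the probability is 0.7708.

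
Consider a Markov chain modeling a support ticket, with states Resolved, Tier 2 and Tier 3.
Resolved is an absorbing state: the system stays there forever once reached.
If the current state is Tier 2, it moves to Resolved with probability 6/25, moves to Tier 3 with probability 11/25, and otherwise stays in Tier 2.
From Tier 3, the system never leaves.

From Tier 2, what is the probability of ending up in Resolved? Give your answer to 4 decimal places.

0.3529

Let h(s) be the probability of absorption at Resolved starting from transient state s. Then h(Resolved) = 1 and h(Tier 3) = 0. By first-step analysis:
h(Tier 2) = 0.24·1 + 0.32·h(Tier 2) + 0.44·0
Solving: h(Tier 2) = 0.3529.
Starting from Tier 2, the probability is 0.3529.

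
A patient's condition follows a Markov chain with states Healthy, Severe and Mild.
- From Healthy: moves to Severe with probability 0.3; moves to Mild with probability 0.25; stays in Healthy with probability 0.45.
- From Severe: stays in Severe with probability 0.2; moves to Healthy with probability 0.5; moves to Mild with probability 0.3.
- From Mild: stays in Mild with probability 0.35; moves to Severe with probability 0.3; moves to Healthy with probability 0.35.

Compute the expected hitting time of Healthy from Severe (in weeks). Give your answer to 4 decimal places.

2.2093

Let t(s) be the expected number of weeks to first reach Healthy from state s, with t(Healthy) = 0. Conditioning on the first week:
t(Severe) = 1 + 0.2·t(Severe) + 0.3·t(Mild)
t(Mild) = 1 + 0.3·t(Severe) + 0.35·t(Mild)
Solving: t(Severe) = 2.2093, t(Mild) = 2.5581.
Expected weeks from Severe to Healthy: 2.2093.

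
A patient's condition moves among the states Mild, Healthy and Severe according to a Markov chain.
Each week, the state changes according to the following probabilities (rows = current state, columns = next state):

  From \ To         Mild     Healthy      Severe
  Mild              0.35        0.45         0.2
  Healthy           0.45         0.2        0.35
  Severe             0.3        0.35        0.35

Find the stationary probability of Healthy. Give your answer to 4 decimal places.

0.3364

Let the stationary distribution be π with π = πP and π_1 + π_2 + π_3 = 1.
π_1 = 0.35·π_1 + 0.45·π_2 + 0.3·π_3
π_2 = 0.45·π_1 + 0.2·π_2 + 0.35·π_3
Solving with the normalization constraint gives π = (0.3689, 0.3364, 0.2947).
So the stationary probability of Healthy is 0.3364.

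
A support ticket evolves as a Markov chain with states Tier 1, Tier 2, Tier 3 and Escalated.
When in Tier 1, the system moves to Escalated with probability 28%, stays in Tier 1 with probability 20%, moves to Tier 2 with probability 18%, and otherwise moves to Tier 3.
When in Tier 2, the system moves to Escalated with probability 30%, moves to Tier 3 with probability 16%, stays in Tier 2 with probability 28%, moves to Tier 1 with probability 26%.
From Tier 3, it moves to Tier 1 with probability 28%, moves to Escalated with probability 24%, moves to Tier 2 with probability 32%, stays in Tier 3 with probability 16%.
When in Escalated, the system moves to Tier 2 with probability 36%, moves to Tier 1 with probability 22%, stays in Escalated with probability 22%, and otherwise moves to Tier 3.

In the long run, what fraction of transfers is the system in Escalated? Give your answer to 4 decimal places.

0.2615

Let the stationary distribution be π with π = πP and π_1 + π_2 + π_3 + π_4 = 1.
π_1 = 0.2·π_1 + 0.26·π_2 + 0.28·π_3 + 0.22·π_4
π_2 = 0.18·π_1 + 0.28·π_2 + 0.32·π_3 + 0.36·π_4
π_3 = 0.34·π_1 + 0.16·π_2 + 0.16·π_3 + 0.2·π_4
Solving with the normalization constraint gives π = (0.2394, 0.2855, 0.2136, 0.2615).
So the stationary probability of Escalated is 0.2615.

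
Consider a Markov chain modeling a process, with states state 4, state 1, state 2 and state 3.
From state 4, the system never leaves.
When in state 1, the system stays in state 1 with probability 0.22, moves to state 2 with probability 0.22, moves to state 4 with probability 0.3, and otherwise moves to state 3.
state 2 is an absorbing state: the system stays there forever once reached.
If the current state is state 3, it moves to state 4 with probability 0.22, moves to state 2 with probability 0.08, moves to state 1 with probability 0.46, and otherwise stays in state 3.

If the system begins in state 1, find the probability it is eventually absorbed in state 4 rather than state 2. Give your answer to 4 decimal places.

0.6027

Let h(s) be the probability of absorption at state 4 starting from transient state s. Then h(state 4) = 1 and h(state 2) = 0. By first-step analysis:
h(state 1) = 0.3·1 + 0.22·h(state 1) + 0.22·0 + 0.26·h(state 3)
h(state 3) = 0.22·1 + 0.46·h(state 1) + 0.08·0 + 0.24·h(state 3)
Solving: h(state 1) = 0.6027, h(state 3) = 0.6543.
Starting from state 1, the probability is 0.6027.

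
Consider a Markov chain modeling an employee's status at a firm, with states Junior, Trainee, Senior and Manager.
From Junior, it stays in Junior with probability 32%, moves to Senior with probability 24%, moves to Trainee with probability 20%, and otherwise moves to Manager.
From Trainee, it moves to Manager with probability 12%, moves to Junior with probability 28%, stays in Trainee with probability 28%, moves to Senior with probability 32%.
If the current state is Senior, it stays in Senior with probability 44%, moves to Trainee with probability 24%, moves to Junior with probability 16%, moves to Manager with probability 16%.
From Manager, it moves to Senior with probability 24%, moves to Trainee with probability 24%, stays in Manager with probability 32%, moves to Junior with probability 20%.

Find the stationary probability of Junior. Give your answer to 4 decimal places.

0.2344

Let the stationary distribution be π with π = πP and π_1 + π_2 + π_3 + π_4 = 1.
π_1 = 0.32·π_1 + 0.28·π_2 + 0.16·π_3 + 0.2·π_4
π_2 = 0.2·π_1 + 0.28·π_2 + 0.24·π_3 + 0.24·π_4
π_3 = 0.24·π_1 + 0.32·π_2 + 0.44·π_3 + 0.24·π_4
Solving with the normalization constraint gives π = (0.2344, 0.2402, 0.3240, 0.2014).
So the stationary probability of Junior is 0.2344.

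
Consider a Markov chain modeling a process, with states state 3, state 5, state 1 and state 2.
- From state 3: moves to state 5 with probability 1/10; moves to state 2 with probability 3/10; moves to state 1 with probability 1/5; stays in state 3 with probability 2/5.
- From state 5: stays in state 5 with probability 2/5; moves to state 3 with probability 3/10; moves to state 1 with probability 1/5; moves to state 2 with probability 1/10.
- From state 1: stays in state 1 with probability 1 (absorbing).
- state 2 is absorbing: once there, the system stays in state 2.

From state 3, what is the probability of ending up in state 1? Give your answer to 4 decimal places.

0.4242

Let h(s) be the probability of absorption at state 1 starting from transient state s. Then h(state 1) = 1 and h(state 2) = 0. By first-step analysis:
h(state 3) = 0.4·h(state 3) + 0.1·h(state 5) + 0.2·1 + 0.3·0
h(state 5) = 0.3·h(state 3) + 0.4·h(state 5) + 0.2·1 + 0.1·0
Solving: h(state 3) = 0.4242, h(state 5) = 0.5455.
Starting from state 3, the probability is 0.4242.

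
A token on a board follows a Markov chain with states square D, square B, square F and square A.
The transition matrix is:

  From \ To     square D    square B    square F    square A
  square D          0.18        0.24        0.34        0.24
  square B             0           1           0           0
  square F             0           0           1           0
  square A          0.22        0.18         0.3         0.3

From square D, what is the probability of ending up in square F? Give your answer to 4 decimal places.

Let h(s) be the probability of absorption at square F starting from transient state s. Then h(square F) = 1 and h(square B) = 0. By first-step analysis:
h(square D) = 0.18·h(square D) + 0.24·0 + 0.34·1 + 0.24·h(square A)
h(square A) = 0.22·h(square D) + 0.18·0 + 0.3·1 + 0.3·h(square A)
Solving: h(square D) = 0.5948, h(square A) = 0.6155.
Starting from square D, the probability is 0.5948.

0.5948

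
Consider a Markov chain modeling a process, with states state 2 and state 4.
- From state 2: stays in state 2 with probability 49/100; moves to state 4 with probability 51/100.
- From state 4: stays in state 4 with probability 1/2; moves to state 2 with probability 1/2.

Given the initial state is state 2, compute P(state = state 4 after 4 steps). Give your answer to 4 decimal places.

0.5050

Propagate the distribution vector 4 steps from state 2.
After 0 steps: (1.0000, 0.0000)
After 1 step: (0.4900, 0.5100)
After 2 steps: (0.4951, 0.5049)
After 3 steps: (0.4950, 0.5050)
After 4 steps: (0.4950, 0.5050)
P(in state 4 after 4 steps) = 0.5050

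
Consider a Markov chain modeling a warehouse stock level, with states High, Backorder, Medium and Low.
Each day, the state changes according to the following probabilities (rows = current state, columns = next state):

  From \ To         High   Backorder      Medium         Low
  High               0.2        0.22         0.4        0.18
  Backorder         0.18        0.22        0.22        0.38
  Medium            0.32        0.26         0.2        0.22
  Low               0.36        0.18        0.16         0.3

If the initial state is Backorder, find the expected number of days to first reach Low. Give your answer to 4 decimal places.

Let t(s) be the expected number of days to first reach Low from state s, with t(Low) = 0. Conditioning on the first day:
t(High) = 1 + 0.2·t(High) + 0.22·t(Backorder) + 0.4·t(Medium)
t(Backorder) = 1 + 0.18·t(High) + 0.22·t(Backorder) + 0.22·t(Medium)
t(Medium) = 1 + 0.32·t(High) + 0.26·t(Backorder) + 0.2·t(Medium)
Solving: t(High) = 4.1959, t(Backorder) = 3.3867, t(Medium) = 4.0290.
Expected days from Backorder to Low: 3.3867.

3.3867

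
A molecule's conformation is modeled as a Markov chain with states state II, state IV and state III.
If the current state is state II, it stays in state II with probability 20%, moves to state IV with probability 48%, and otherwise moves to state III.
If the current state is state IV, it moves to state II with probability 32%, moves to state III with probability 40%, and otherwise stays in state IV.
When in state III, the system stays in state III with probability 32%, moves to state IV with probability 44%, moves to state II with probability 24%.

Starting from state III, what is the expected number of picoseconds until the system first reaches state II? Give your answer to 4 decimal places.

3.6990

Let t(s) be the expected number of picoseconds to first reach state II from state s, with t(state II) = 0. Conditioning on the first picosecond:
t(state IV) = 1 + 0.28·t(state IV) + 0.4·t(state III)
t(state III) = 1 + 0.44·t(state IV) + 0.32·t(state III)
Solving: t(state IV) = 3.4439, t(state III) = 3.6990.
Expected picoseconds from state III to state II: 3.6990.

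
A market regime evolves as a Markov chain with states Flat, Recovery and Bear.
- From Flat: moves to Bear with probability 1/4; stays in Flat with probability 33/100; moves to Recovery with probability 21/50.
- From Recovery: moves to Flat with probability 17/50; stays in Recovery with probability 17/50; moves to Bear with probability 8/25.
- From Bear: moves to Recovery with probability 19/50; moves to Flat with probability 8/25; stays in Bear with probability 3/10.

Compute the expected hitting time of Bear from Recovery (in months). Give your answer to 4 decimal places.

Let t(s) be the expected number of months to first reach Bear from state s, with t(Bear) = 0. Conditioning on the first month:
t(Flat) = 1 + 0.33·t(Flat) + 0.42·t(Recovery)
t(Recovery) = 1 + 0.34·t(Flat) + 0.34·t(Recovery)
Solving: t(Flat) = 3.6072, t(Recovery) = 3.3734.
Expected months from Recovery to Bear: 3.3734.

3.3734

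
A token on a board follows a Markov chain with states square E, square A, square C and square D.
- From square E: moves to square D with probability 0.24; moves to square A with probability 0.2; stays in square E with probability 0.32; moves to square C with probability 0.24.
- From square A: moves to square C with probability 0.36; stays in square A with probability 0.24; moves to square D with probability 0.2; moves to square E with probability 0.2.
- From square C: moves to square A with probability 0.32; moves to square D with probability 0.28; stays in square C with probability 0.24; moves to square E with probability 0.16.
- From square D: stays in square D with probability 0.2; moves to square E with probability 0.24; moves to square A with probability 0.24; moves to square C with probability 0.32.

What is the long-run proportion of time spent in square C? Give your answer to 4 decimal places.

Let the stationary distribution be π with π = πP and π_1 + π_2 + π_3 + π_4 = 1.
π_1 = 0.32·π_1 + 0.2·π_2 + 0.16·π_3 + 0.24·π_4
π_2 = 0.2·π_1 + 0.24·π_2 + 0.32·π_3 + 0.24·π_4
π_3 = 0.24·π_1 + 0.36·π_2 + 0.24·π_3 + 0.32·π_4
Solving with the normalization constraint gives π = (0.2247, 0.2541, 0.2891, 0.2321).
So the stationary probability of square C is 0.2891.

0.2891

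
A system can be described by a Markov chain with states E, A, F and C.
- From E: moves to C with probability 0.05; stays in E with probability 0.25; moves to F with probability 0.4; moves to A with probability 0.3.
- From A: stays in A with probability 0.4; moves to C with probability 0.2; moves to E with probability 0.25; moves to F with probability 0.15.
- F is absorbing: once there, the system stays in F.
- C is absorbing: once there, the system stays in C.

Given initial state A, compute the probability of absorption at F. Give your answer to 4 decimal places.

0.5667

Let h(s) be the probability of absorption at F starting from transient state s. Then h(F) = 1 and h(C) = 0. By first-step analysis:
h(E) = 0.25·h(E) + 0.3·h(A) + 0.4·1 + 0.05·0
h(A) = 0.25·h(E) + 0.4·h(A) + 0.15·1 + 0.2·0
Solving: h(E) = 0.7600, h(A) = 0.5667.
Starting from A, the probability is 0.5667.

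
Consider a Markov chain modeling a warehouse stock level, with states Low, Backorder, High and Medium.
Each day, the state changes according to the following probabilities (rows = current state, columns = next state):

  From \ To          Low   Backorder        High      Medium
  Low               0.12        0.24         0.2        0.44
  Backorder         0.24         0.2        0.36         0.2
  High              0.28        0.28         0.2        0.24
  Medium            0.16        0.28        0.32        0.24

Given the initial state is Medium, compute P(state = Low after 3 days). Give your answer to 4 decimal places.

0.2044

Propagate the distribution vector 3 days from Medium.
After 0 days: (0.0000, 0.0000, 0.0000, 1.0000)
After 1 day: (0.1600, 0.2800, 0.3200, 0.2400)
After 2 days: (0.2144, 0.2512, 0.2736, 0.2608)
After 3 days: (0.2044, 0.2513, 0.2715, 0.2728)
P(in Low after 3 days) = 0.2044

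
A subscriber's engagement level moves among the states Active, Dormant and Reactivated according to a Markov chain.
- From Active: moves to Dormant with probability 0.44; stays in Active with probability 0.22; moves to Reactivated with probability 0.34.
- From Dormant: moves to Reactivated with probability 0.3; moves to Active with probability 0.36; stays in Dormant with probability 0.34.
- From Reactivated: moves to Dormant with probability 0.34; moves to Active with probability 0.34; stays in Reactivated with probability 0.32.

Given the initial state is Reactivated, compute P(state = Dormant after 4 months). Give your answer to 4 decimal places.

Propagate the distribution vector 4 months from Reactivated.
After 0 months: (0.0000, 0.0000, 1.0000)
After 1 month: (0.3400, 0.3400, 0.3200)
After 2 months: (0.3060, 0.3740, 0.3200)
After 3 months: (0.3108, 0.3706, 0.3186)
After 4 months: (0.3101, 0.3711, 0.3188)
P(in Dormant after 4 months) = 0.3711

0.3711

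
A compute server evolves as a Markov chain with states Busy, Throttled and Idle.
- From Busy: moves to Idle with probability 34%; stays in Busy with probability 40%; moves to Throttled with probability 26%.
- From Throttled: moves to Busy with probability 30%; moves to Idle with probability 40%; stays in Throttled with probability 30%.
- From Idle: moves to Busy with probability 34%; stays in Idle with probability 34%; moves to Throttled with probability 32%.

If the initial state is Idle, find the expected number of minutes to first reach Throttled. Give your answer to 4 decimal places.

Let t(s) be the expected number of minutes to first reach Throttled from state s, with t(Throttled) = 0. Conditioning on the first minute:
t(Busy) = 1 + 0.4·t(Busy) + 0.34·t(Idle)
t(Idle) = 1 + 0.34·t(Busy) + 0.34·t(Idle)
Solving: t(Busy) = 3.5663, t(Idle) = 3.3524.
Expected minutes from Idle to Throttled: 3.3524.

3.3524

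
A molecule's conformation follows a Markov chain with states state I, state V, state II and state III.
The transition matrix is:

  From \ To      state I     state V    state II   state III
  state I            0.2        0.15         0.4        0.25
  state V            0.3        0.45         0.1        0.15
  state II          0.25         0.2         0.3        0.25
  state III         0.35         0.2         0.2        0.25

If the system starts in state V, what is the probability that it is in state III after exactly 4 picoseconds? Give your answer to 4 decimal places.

0.2239

Propagate the distribution vector 4 picoseconds from state V.
After 0 picoseconds: (0.0000, 1.0000, 0.0000, 0.0000)
After 1 picosecond: (0.3000, 0.4500, 0.1000, 0.1500)
After 2 picoseconds: (0.2725, 0.2975, 0.2250, 0.2050)
After 3 picoseconds: (0.2718, 0.2608, 0.2473, 0.2203)
After 4 picoseconds: (0.2715, 0.2516, 0.2530, 0.2239)
P(in state III after 4 picoseconds) = 0.2239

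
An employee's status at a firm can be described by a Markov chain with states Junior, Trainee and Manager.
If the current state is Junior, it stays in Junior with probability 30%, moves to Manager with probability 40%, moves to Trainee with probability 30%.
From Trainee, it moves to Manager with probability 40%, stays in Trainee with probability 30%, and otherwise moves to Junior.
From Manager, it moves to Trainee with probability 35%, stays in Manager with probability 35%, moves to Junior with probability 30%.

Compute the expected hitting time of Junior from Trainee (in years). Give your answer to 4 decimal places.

3.3333

Let t(s) be the expected number of years to first reach Junior from state s, with t(Junior) = 0. Conditioning on the first year:
t(Trainee) = 1 + 0.3·t(Trainee) + 0.4·t(Manager)
t(Manager) = 1 + 0.35·t(Trainee) + 0.35·t(Manager)
Solving: t(Trainee) = 3.3333, t(Manager) = 3.3333.
Expected years from Trainee to Junior: 3.3333.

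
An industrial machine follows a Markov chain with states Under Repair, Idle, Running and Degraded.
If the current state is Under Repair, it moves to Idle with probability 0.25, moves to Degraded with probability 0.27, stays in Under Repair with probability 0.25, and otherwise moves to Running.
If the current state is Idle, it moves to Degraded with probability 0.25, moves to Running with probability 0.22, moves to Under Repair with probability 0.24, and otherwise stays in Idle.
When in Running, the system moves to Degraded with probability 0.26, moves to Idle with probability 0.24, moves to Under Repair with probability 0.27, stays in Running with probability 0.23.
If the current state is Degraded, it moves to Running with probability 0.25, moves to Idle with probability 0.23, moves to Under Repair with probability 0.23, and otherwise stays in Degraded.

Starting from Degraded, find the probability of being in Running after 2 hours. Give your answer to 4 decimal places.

Propagate the distribution vector 2 hours from Degraded.
After 0 hours: (0.0000, 0.0000, 0.0000, 1.0000)
After 1 hour: (0.2300, 0.2300, 0.2500, 0.2900)
After 2 hours: (0.2469, 0.2509, 0.2335, 0.2687)
P(in Running after 2 hours) = 0.2335

0.2335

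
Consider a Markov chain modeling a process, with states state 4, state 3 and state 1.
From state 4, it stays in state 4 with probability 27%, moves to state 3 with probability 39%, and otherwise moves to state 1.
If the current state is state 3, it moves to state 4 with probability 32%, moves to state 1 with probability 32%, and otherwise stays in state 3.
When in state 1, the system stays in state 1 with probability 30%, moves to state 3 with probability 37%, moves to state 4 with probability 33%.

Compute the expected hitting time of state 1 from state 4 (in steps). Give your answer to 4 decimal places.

3.0082

Let t(s) be the expected number of steps to first reach state 1 from state s, with t(state 1) = 0. Conditioning on the first step:
t(state 4) = 1 + 0.27·t(state 4) + 0.39·t(state 3)
t(state 3) = 1 + 0.32·t(state 4) + 0.36·t(state 3)
Solving: t(state 4) = 3.0082, t(state 3) = 3.0666.
Expected steps from state 4 to state 1: 3.0082.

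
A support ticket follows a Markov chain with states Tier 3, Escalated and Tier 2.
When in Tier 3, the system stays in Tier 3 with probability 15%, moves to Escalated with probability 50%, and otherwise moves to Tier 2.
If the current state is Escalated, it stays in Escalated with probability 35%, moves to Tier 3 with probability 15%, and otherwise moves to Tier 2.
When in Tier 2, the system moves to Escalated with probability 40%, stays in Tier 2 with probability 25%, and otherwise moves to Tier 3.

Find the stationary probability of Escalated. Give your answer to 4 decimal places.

0.4023

Let the stationary distribution be π with π = πP and π_1 + π_2 + π_3 = 1.
π_1 = 0.15·π_1 + 0.15·π_2 + 0.35·π_3
π_2 = 0.5·π_1 + 0.35·π_2 + 0.4·π_3
Solving with the normalization constraint gives π = (0.2246, 0.4023, 0.3730).
So the stationary probability of Escalated is 0.4023.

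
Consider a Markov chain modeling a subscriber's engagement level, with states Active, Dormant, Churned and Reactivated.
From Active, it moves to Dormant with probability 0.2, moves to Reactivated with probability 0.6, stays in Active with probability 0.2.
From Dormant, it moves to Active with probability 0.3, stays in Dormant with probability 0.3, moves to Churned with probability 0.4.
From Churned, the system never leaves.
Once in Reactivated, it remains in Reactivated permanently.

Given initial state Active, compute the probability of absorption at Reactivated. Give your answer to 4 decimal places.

Let h(s) be the probability of absorption at Reactivated starting from transient state s. Then h(Reactivated) = 1 and h(Churned) = 0. By first-step analysis:
h(Active) = 0.2·h(Active) + 0.2·h(Dormant) + 0.6·1
h(Dormant) = 0.3·h(Active) + 0.3·h(Dormant) + 0.4·0
Solving: h(Active) = 0.8400, h(Dormant) = 0.3600.
Starting from Active, the probability is 0.8400.

0.8400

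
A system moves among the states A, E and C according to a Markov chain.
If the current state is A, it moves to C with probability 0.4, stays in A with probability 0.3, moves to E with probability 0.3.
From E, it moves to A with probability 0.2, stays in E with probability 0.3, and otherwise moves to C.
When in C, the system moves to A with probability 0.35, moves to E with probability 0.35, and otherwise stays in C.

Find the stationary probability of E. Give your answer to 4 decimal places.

0.3196

Let the stationary distribution be π with π = πP and π_1 + π_2 + π_3 = 1.
π_1 = 0.3·π_1 + 0.2·π_2 + 0.35·π_3
π_2 = 0.3·π_1 + 0.3·π_2 + 0.35·π_3
Solving with the normalization constraint gives π = (0.2877, 0.3196, 0.3927).
So the stationary probability of E is 0.3196.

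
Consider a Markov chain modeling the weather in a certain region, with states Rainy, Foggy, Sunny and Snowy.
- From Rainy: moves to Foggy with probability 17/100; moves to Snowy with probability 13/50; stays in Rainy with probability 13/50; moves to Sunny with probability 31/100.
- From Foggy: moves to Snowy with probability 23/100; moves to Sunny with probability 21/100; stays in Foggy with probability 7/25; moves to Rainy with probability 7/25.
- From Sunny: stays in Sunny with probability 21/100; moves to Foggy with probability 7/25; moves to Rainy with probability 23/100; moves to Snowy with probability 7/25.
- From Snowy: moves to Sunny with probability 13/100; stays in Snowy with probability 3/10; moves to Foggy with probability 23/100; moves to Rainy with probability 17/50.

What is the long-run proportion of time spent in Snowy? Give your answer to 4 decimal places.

Let the stationary distribution be π with π = πP and π_1 + π_2 + π_3 + π_4 = 1.
π_1 = 0.26·π_1 + 0.28·π_2 + 0.23·π_3 + 0.34·π_4
π_2 = 0.17·π_1 + 0.28·π_2 + 0.28·π_3 + 0.23·π_4
π_3 = 0.31·π_1 + 0.21·π_2 + 0.21·π_3 + 0.13·π_4
Solving with the normalization constraint gives π = (0.2797, 0.2358, 0.2165, 0.2680).
So the stationary probability of Snowy is 0.2680.

0.2680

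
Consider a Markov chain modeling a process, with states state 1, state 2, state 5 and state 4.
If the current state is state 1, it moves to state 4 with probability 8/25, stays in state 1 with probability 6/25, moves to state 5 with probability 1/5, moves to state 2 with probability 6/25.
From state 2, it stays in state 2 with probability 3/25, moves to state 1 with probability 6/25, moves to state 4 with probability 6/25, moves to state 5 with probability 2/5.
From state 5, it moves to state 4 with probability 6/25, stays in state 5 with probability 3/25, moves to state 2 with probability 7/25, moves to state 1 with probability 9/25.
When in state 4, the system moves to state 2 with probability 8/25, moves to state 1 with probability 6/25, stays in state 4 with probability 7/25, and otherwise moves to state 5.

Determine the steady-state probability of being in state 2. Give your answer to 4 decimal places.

0.2416

Let the stationary distribution be π with π = πP and π_1 + π_2 + π_3 + π_4 = 1.
π_1 = 0.24·π_1 + 0.24·π_2 + 0.36·π_3 + 0.24·π_4
π_2 = 0.24·π_1 + 0.12·π_2 + 0.28·π_3 + 0.32·π_4
π_3 = 0.2·π_1 + 0.4·π_2 + 0.12·π_3 + 0.16·π_4
Solving with the normalization constraint gives π = (0.2664, 0.2416, 0.2198, 0.2722).
So the stationary probability of state 2 is 0.2416.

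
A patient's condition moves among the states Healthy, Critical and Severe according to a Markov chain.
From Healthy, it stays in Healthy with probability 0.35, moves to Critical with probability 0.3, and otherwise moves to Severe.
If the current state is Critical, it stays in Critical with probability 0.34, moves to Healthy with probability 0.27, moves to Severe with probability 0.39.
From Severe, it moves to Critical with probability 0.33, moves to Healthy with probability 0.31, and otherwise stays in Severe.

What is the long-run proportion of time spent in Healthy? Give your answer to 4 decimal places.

0.3094

Let the stationary distribution be π with π = πP and π_1 + π_2 + π_3 = 1.
π_1 = 0.35·π_1 + 0.27·π_2 + 0.31·π_3
π_2 = 0.3·π_1 + 0.34·π_2 + 0.33·π_3
Solving with the normalization constraint gives π = (0.3094, 0.3240, 0.3666).
So the stationary probability of Healthy is 0.3094.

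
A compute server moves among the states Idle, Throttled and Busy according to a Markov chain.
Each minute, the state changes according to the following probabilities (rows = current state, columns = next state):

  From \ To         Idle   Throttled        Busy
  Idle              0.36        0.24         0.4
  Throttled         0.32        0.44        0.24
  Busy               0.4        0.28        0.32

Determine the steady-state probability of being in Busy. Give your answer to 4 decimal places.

Let the stationary distribution be π with π = πP and π_1 + π_2 + π_3 = 1.
π_1 = 0.36·π_1 + 0.32·π_2 + 0.4·π_3
π_2 = 0.24·π_1 + 0.44·π_2 + 0.28·π_3
Solving with the normalization constraint gives π = (0.3603, 0.3162, 0.3235).
So the stationary probability of Busy is 0.3235.

0.3235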